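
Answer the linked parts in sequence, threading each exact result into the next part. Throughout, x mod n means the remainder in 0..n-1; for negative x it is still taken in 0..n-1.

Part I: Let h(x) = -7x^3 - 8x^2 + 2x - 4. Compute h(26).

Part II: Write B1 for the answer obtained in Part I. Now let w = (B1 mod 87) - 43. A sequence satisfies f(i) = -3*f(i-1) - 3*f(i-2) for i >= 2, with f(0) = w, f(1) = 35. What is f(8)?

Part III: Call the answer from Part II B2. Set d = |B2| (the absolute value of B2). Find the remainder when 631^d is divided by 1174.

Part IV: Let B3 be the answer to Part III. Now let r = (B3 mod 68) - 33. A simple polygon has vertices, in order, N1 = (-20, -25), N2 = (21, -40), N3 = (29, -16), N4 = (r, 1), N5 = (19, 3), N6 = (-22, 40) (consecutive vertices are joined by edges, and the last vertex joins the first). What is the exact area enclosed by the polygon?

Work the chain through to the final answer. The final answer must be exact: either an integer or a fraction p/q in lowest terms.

4411/2

Part I: -7*(26)^3 - 8*(26)^2 + 2*(26)^1 - 4 = (-123032) + (-5408) + (52) + (-4) = -128392; answer -128392
Part II: B1 = -128392; w = -23; f(2) = -3*(35) - 3*(-23) = -36; iterating: f(2)=-36, f(3)=3, f(4)=99, f(5)=-306, f(6)=621, f(7)=-945, f(8)=972; answer 972
Part III: B2 = 972; d = 972; squarings mod 1174: 631^1=631, 631^2=175, 631^4=101, 631^8=809, 631^16=563, 631^32=1163, 631^64=121, 631^128=553, 631^256=569, 631^512=911; 631^972 = 631^4 * 631^8 * 631^64 * 631^128 * 631^256 * 631^512 = 853 (mod 1174); answer 853
Part IV: B3 = 853; r = 4; cross terms: (-20*-40 - 21*-25)=1325, (21*-16 - 29*-40)=824, (29*1 - 4*-16)=93, (4*3 - 19*1)=-7, (19*40 - -22*3)=826, (-22*-25 - -20*40)=1350; twice the area = |4411| = 4411; area = 4411/2; answer 4411/2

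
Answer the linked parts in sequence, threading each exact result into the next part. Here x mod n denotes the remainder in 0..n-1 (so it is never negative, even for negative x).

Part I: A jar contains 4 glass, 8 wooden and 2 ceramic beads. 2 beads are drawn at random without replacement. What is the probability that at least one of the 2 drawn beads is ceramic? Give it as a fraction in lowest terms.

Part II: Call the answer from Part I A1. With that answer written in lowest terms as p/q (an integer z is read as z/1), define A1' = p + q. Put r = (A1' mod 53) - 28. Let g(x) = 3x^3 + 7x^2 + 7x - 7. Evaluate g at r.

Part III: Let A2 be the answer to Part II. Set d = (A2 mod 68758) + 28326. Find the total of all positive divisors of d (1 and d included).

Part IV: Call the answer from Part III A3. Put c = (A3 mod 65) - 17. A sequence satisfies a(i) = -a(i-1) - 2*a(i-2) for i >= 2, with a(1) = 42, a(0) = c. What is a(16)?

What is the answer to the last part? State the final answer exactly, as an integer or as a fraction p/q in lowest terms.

-1948

Part I: total draws C(14,2) = 91; complement C(12,2) = 66; favorable 91 - 66 = 25; P = 25/91; answer 25/91
Part II: A1 = 25/91; threaded value p + q = 116; r = -18; 3*(-18)^3 + 7*(-18)^2 + 7*(-18)^1 - 7 = (-17496) + (2268) + (-126) + (-7) = -15361; answer -15361
Part III: A2 = -15361; d = 81723; 81723 = 3 * 27241; sigma = (1 + 3) * (1 + 27241) = 4 * 27242 = 108968; answer 108968
Part IV: A3 = 108968; c = 11; a(2) = -1*(42) - 2*(11) = -64; iterating: a(2)=-64, a(3)=-20, a(4)=148, a(5)=-108, a(6)=-188, a(7)=404, a(8)=-28, a(9)=-780, a(10)=836, a(11)=724, a(12)=-2396, a(13)=948, a(14)=3844, a(15)=-5740, a(16)=-1948; answer -1948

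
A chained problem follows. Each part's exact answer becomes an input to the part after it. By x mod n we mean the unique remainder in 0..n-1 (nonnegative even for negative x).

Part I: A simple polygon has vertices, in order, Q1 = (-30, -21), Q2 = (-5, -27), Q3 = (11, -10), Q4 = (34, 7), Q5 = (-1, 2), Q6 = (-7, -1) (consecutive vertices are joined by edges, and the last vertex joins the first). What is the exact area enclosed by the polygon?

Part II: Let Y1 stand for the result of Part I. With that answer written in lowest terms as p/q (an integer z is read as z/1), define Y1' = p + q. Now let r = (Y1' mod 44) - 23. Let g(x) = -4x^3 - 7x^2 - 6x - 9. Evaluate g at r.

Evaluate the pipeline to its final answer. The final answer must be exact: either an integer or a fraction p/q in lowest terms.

29311

Part I: cross terms: (-30*-27 - -5*-21)=705, (-5*-10 - 11*-27)=347, (11*7 - 34*-10)=417, (34*2 - -1*7)=75, (-1*-1 - -7*2)=15, (-7*-21 - -30*-1)=117; twice the area = |1676| = 1676; area = 838; answer 838
Part II: Y1 = 838; threaded value p + q = 839; r = -20; -4*(-20)^3 - 7*(-20)^2 - 6*(-20)^1 - 9 = (32000) + (-2800) + (120) + (-9) = 29311; answer 29311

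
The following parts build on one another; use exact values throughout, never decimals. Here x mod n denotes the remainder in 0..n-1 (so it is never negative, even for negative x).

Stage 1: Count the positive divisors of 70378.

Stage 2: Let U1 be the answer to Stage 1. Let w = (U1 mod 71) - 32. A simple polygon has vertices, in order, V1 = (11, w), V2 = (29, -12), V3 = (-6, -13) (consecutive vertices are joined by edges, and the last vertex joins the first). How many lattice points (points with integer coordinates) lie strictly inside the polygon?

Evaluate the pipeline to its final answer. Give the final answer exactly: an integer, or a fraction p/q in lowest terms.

60

Stage 1: 70378 = 2 * 7 * 11 * 457; number of divisors = (1+1) * (1+1) * (1+1) * (1+1) = 16; answer 16
Stage 2: U1 = 16; w = -16; cross terms: (11*-12 - 29*-16)=332, (29*-13 - -6*-12)=-449, (-6*-16 - 11*-13)=239; twice the area = |122| = 122; area = 61; boundary points = 2 + 1 + 1 = 4; strictly interior points = area - boundary/2 + 1 = 60; answer 60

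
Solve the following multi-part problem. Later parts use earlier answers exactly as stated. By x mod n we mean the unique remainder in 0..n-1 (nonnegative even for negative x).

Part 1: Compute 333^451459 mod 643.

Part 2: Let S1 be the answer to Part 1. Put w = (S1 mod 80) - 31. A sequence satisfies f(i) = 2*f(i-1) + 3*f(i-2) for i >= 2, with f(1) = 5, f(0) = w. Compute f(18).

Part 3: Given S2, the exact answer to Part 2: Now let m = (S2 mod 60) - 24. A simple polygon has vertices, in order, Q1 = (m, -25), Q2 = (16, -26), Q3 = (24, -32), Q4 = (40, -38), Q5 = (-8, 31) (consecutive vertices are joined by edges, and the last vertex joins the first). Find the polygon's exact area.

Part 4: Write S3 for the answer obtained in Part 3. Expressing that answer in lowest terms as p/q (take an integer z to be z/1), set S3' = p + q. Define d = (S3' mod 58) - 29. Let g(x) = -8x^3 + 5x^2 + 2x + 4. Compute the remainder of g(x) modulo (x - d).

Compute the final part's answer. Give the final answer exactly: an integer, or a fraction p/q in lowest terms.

Part 1: squarings mod 643: 333^1=333, 333^2=293, 333^4=330, 333^8=233, 333^16=277, 333^32=212, 333^64=577, 333^128=498, 333^256=449, 333^512=342, 333^1024=581, 333^2048=629, 333^4096=196, 333^8192=479, 333^16384=533, 333^32768=526, 333^65536=186, 333^131072=517, 333^262144=444; 333^451459 = 333^1 * 333^2 * 333^128 * 333^256 * 333^512 * 333^8192 * 333^16384 * 333^32768 * 333^131072 * 333^262144 = 133 (mod 643); answer 133
Part 2: S1 = 133; w = 22; f(2) = 2*(5) + 3*(22) = 76; iterating: f(2)=76, f(3)=167, f(4)=562, f(5)=1625, f(6)=4936, f(7)=14747, f(8)=44302, f(9)=132845, f(10)=398596, f(11)=1195727, f(12)=3587242, f(13)=10761665, f(14)=32285056, f(15)=96855107, f(16)=290565382, f(17)=871696085, f(18)=2615088316; answer 2615088316
Part 3: S2 = 2615088316; m = -8; cross terms: (-8*-26 - 16*-25)=608, (16*-32 - 24*-26)=112, (24*-38 - 40*-32)=368, (40*31 - -8*-38)=936, (-8*-25 - -8*31)=448; twice the area = |2472| = 2472; area = 1236; answer 1236
Part 4: S3 = 1236; threaded value p + q = 1237; d = -10; remainder = value at the root: -8*(-10)^3 + 5*(-10)^2 + 2*(-10)^1 + 4 = (8000) + (500) + (-20) + (4) = 8484; answer 8484

8484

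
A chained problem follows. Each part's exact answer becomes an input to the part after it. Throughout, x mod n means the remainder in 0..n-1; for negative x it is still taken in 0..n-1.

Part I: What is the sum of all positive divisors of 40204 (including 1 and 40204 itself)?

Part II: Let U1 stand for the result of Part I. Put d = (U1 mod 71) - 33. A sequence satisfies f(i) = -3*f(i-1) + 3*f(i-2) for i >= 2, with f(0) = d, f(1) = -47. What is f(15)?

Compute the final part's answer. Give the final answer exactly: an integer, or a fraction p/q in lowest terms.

Part I: 40204 = 2^2 * 19 * 23^2; sigma = (1 + 2 + 4) * (1 + 19) * (1 + 23 + 529) = 7 * 20 * 553 = 77420; answer 77420
Part II: U1 = 77420; d = -3; f(2) = -3*(-47) + 3*(-3) = 132; iterating: f(2)=132, f(3)=-537, f(4)=2007, f(5)=-7632, f(6)=28917, f(7)=-109647, f(8)=415692, f(9)=-1576017, f(10)=5975127, f(11)=-22653432, f(12)=85885677, f(13)=-325617327, f(14)=1234509012, f(15)=-4680379017; answer -4680379017

-4680379017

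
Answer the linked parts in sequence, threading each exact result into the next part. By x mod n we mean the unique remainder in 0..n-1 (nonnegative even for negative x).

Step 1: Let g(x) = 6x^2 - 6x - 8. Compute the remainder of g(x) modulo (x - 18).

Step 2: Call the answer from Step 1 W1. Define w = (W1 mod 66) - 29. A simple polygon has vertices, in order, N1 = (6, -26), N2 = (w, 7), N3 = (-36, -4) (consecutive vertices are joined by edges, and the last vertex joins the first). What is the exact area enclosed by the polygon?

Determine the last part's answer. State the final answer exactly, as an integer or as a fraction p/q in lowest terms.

814

Step 1: remainder = value at the root: 6*(18)^2 - 6*(18)^1 - 8 = (1944) + (-108) + (-8) = 1828; answer 1828
Step 2: W1 = 1828; w = 17; cross terms: (6*7 - 17*-26)=484, (17*-4 - -36*7)=184, (-36*-26 - 6*-4)=960; twice the area = |1628| = 1628; area = 814; answer 814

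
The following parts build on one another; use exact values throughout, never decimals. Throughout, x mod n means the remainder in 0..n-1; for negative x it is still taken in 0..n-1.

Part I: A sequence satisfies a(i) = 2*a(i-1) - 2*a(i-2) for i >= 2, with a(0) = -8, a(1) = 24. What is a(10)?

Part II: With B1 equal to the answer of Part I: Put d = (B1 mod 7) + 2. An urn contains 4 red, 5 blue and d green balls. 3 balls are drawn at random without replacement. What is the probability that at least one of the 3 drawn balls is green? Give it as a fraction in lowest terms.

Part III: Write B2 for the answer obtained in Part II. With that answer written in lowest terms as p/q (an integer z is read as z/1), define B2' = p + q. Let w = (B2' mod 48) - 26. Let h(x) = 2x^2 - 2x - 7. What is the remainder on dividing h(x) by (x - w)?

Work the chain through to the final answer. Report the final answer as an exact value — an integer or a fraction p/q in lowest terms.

Part I: a(2) = 2*(24) - 2*(-8) = 64; iterating: a(2)=64, a(3)=80, a(4)=32, a(5)=-96, a(6)=-256, a(7)=-320, a(8)=-128, a(9)=384, a(10)=1024; answer 1024
Part II: B1 = 1024; d = 4; total draws C(13,3) = 286; complement C(9,3) = 84; favorable 286 - 84 = 202; P = 101/143; answer 101/143
Part III: B2 = 101/143; threaded value p + q = 244; w = -22; remainder = value at the root: 2*(-22)^2 - 2*(-22)^1 - 7 = (968) + (44) + (-7) = 1005; answer 1005

1005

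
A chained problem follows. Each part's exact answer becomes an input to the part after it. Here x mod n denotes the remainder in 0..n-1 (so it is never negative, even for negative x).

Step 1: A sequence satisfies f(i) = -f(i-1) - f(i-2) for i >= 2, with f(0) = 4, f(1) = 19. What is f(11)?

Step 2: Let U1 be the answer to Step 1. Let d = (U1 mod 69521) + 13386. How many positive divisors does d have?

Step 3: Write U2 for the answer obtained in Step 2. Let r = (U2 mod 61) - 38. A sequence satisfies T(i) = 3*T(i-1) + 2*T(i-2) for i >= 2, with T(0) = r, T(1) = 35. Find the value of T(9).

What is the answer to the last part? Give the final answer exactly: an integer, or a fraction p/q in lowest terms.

456197

Step 1: f(2) = -1*(19) - 1*(4) = -23; iterating: f(2)=-23, f(3)=4, f(4)=19, f(5)=-23, f(6)=4, f(7)=19, f(8)=-23, f(9)=4, f(10)=19, f(11)=-23; answer -23
Step 2: U1 = -23; d = 82884; 82884 = 2^2 * 3 * 6907; number of divisors = (2+1) * (1+1) * (1+1) = 12; answer 12
Step 3: U2 = 12; r = -26; T(2) = 3*(35) + 2*(-26) = 53; iterating: T(2)=53, T(3)=229, T(4)=793, T(5)=2837, T(6)=10097, T(7)=35965, T(8)=128089, T(9)=456197; answer 456197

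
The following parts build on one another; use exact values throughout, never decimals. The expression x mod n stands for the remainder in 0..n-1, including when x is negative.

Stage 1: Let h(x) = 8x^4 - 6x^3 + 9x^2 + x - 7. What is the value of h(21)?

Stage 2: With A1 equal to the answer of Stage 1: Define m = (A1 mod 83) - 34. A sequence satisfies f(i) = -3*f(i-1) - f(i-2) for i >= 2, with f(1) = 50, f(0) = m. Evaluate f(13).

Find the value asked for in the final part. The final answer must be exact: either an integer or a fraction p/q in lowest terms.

Stage 1: 8*(21)^4 - 6*(21)^3 + 9*(21)^2 + 1*(21)^1 - 7 = (1555848) + (-55566) + (3969) + (21) + (-7) = 1504265; answer 1504265
Stage 2: A1 = 1504265; m = 22; f(2) = -3*(50) - 1*(22) = -172; iterating: f(2)=-172, f(3)=466, f(4)=-1226, f(5)=3212, f(6)=-8410, f(7)=22018, f(8)=-57644, f(9)=150914, f(10)=-395098, f(11)=1034380, f(12)=-2708042, f(13)=7089746; answer 7089746

7089746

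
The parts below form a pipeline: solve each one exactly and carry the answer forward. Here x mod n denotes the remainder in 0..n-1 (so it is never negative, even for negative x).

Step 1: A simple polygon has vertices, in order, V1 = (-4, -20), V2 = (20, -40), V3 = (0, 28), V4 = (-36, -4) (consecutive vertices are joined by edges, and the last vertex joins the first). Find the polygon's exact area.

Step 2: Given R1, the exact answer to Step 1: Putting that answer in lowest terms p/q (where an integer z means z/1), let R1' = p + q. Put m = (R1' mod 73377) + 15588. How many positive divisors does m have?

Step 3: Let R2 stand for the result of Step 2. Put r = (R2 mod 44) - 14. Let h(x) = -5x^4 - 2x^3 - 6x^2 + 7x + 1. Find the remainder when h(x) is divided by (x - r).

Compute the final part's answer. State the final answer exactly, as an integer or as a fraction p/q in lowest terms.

-6305

Step 1: cross terms: (-4*-40 - 20*-20)=560, (20*28 - 0*-40)=560, (0*-4 - -36*28)=1008, (-36*-20 - -4*-4)=704; twice the area = |2832| = 2832; area = 1416; answer 1416
Step 2: R1 = 1416; threaded value p + q = 1417; m = 17005; 17005 = 5 * 19 * 179; number of divisors = (1+1) * (1+1) * (1+1) = 8; answer 8
Step 3: R2 = 8; r = -6; remainder = value at the root: -5*(-6)^4 - 2*(-6)^3 - 6*(-6)^2 + 7*(-6)^1 + 1 = (-6480) + (432) + (-216) + (-42) + (1) = -6305; answer -6305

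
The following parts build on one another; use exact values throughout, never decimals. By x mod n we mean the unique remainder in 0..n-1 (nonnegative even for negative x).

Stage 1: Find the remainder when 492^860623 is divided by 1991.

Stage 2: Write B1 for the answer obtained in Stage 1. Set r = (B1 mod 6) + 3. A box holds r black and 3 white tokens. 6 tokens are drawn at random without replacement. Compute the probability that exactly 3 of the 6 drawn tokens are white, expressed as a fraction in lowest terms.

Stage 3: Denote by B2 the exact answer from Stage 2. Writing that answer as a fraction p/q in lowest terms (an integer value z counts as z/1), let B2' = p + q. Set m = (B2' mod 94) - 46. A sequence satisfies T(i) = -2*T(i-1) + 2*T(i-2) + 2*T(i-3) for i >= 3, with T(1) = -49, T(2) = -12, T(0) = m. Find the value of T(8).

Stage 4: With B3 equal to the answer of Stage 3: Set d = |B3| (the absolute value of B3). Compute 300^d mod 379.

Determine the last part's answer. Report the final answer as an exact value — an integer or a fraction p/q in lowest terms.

Stage 1: squarings mod 1991: 492^1=492, 492^2=1153, 492^4=1412, 492^8=753, 492^16=1565, 492^32=295, 492^64=1412, 492^128=753, 492^256=1565, 492^512=295, 492^1024=1412, 492^2048=753, 492^4096=1565, 492^8192=295, 492^16384=1412, 492^32768=753, 492^65536=1565, 492^131072=295, 492^262144=1412, 492^524288=753; 492^860623 = 492^1 * 492^2 * 492^4 * 492^8 * 492^64 * 492^128 * 492^256 * 492^8192 * 492^65536 * 492^262144 * 492^524288 = 875 (mod 1991); answer 875
Stage 2: B1 = 875; r = 8; total draws C(11,6) = 462; favorable C(3,3)*C(8,3) = 56; P = 4/33; answer 4/33
Stage 3: B2 = 4/33; threaded value p + q = 37; m = -9; T(3) = -2*(-12) + 2*(-49) + 2*(-9) = -92; iterating: T(3)=-92, T(4)=62, T(5)=-332, T(6)=604, T(7)=-1748, T(8)=4040; answer 4040
Stage 4: B3 = 4040; d = 4040; squarings mod 379: 300^1=300, 300^2=177, 300^4=251, 300^8=87, 300^16=368, 300^32=121, 300^64=239, 300^128=271, 300^256=294, 300^512=24, 300^1024=197, 300^2048=151; 300^4040 = 300^8 * 300^64 * 300^128 * 300^256 * 300^512 * 300^1024 * 300^2048 = 268 (mod 379); answer 268

268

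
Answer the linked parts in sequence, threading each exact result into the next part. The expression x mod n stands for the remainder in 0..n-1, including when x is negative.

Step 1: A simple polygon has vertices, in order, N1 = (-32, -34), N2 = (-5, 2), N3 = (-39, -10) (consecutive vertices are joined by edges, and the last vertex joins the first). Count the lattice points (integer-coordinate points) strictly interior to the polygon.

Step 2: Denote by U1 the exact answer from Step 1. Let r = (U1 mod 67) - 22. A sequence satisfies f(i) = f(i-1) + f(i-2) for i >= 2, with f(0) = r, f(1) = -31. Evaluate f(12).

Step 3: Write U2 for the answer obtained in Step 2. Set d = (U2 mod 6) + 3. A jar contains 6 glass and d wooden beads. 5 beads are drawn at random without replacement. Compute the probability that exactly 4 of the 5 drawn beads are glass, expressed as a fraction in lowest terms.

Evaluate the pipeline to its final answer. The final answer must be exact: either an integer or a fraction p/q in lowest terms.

5/44

Step 1: cross terms: (-32*2 - -5*-34)=-234, (-5*-10 - -39*2)=128, (-39*-34 - -32*-10)=1006; twice the area = |900| = 900; area = 450; boundary points = 9 + 2 + 1 = 12; strictly interior points = area - boundary/2 + 1 = 445; answer 445
Step 2: U1 = 445; r = 21; f(2) = 1*(-31) + 1*(21) = -10; iterating: f(2)=-10, f(3)=-41, f(4)=-51, f(5)=-92, f(6)=-143, f(7)=-235, f(8)=-378, f(9)=-613, f(10)=-991, f(11)=-1604, f(12)=-2595; answer -2595
Step 3: U2 = -2595; d = 6; total draws C(12,5) = 792; favorable C(6,4)*C(6,1) = 90; P = 5/44; answer 5/44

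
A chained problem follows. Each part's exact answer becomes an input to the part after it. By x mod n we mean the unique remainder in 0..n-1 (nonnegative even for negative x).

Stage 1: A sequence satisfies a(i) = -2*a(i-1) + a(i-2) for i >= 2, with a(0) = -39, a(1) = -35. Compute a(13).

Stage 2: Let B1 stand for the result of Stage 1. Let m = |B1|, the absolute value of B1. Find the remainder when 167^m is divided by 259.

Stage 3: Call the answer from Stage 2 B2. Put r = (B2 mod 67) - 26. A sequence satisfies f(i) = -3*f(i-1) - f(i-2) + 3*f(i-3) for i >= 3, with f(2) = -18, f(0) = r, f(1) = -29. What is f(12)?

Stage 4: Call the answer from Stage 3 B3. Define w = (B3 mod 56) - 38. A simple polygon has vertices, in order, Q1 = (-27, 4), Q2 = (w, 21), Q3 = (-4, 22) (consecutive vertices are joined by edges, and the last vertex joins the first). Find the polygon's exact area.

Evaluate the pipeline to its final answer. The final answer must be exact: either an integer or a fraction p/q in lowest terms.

571/2

Stage 1: a(2) = -2*(-35) + 1*(-39) = 31; iterating: a(2)=31, a(3)=-97, a(4)=225, a(5)=-547, a(6)=1319, a(7)=-3185, a(8)=7689, a(9)=-18563, a(10)=44815, a(11)=-108193, a(12)=261201, a(13)=-630595; answer -630595
Stage 2: B1 = -630595; m = 630595; squarings mod 259: 167^1=167, 167^2=176, 167^4=155, 167^8=197, 167^16=218, 167^32=127, 167^64=71, 167^128=120, 167^256=155, 167^512=197, 167^1024=218, 167^2048=127, 167^4096=71, 167^8192=120, 167^16384=155, 167^32768=197, 167^65536=218, 167^131072=127, 167^262144=71, 167^524288=120; 167^630595 = 167^1 * 167^2 * 167^64 * 167^256 * 167^512 * 167^1024 * 167^2048 * 167^4096 * 167^32768 * 167^65536 * 167^524288 = 55 (mod 259); answer 55
Stage 3: B2 = 55; r = 29; f(3) = -3*(-18) - 1*(-29) + 3*(29) = 170; iterating: f(3)=170, f(4)=-579, f(5)=1513, f(6)=-3450, f(7)=7100, f(8)=-13311, f(9)=22483, f(10)=-32838, f(11)=36098, f(12)=-8007; answer -8007
Stage 4: B3 = -8007; w = -37; cross terms: (-27*21 - -37*4)=-419, (-37*22 - -4*21)=-730, (-4*4 - -27*22)=578; twice the area = |-571| = 571; area = 571/2; answer 571/2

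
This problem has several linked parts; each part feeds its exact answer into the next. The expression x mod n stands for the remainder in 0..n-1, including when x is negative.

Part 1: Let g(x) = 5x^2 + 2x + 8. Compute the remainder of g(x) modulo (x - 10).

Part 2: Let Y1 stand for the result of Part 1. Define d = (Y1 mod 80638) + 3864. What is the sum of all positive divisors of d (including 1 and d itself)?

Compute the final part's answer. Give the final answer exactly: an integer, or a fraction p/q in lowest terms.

12090

Part 1: remainder = value at the root: 5*(10)^2 + 2*(10)^1 + 8 = (500) + (20) + (8) = 528; answer 528
Part 2: Y1 = 528; d = 4392; 4392 = 2^3 * 3^2 * 61; sigma = (1 + 2 + 4 + 8) * (1 + 3 + 9) * (1 + 61) = 15 * 13 * 62 = 12090; answer 12090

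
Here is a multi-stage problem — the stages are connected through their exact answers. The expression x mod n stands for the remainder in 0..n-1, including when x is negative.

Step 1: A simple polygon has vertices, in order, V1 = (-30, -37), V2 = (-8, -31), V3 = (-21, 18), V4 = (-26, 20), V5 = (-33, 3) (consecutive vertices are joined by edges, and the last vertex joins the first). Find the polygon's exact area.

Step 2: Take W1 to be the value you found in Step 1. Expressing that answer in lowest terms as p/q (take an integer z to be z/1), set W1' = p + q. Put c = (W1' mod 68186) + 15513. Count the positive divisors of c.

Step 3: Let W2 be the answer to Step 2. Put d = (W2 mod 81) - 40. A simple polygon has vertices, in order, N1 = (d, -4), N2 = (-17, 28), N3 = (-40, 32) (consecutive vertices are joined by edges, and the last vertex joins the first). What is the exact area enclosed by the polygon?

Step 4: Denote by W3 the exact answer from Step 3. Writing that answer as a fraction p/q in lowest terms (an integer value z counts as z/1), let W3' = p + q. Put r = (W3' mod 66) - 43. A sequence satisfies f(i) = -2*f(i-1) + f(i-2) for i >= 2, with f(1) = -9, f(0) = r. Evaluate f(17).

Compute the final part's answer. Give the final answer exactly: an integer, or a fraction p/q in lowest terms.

-18705177

Step 1: cross terms: (-30*-31 - -8*-37)=634, (-8*18 - -21*-31)=-795, (-21*20 - -26*18)=48, (-26*3 - -33*20)=582, (-33*-37 - -30*3)=1311; twice the area = |1780| = 1780; area = 890; answer 890
Step 2: W1 = 890; threaded value p + q = 891; c = 16404; 16404 = 2^2 * 3 * 1367; number of divisors = (2+1) * (1+1) * (1+1) = 12; answer 12
Step 3: W2 = 12; d = -28; cross terms: (-28*28 - -17*-4)=-852, (-17*32 - -40*28)=576, (-40*-4 - -28*32)=1056; twice the area = |780| = 780; area = 390; answer 390
Step 4: W3 = 390; threaded value p + q = 391; r = 18; f(2) = -2*(-9) + 1*(18) = 36; iterating: f(2)=36, f(3)=-81, f(4)=198, f(5)=-477, f(6)=1152, f(7)=-2781, f(8)=6714, f(9)=-16209, f(10)=39132, f(11)=-94473, f(12)=228078, f(13)=-550629, f(14)=1329336, f(15)=-3209301, f(16)=7747938, f(17)=-18705177; answer -18705177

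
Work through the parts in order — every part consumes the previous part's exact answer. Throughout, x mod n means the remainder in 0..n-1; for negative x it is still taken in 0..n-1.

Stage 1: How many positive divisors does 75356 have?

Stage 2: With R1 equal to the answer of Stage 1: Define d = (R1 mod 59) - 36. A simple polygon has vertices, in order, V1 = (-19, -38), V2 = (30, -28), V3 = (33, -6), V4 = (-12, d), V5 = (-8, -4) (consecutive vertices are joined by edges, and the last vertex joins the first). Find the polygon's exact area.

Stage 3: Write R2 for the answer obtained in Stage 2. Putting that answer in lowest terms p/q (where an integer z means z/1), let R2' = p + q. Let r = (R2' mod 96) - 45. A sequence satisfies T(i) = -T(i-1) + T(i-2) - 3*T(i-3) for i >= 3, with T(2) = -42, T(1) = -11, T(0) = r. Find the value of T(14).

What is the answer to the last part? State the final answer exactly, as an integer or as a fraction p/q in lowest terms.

-280776

Stage 1: 75356 = 2^2 * 18839; number of divisors = (2+1) * (1+1) = 6; answer 6
Stage 2: R1 = 6; d = -30; cross terms: (-19*-28 - 30*-38)=1672, (30*-6 - 33*-28)=744, (33*-30 - -12*-6)=-1062, (-12*-4 - -8*-30)=-192, (-8*-38 - -19*-4)=228; twice the area = |1390| = 1390; area = 695; answer 695
Stage 3: R2 = 695; threaded value p + q = 696; r = -21; T(3) = -1*(-42) + 1*(-11) - 3*(-21) = 94; iterating: T(3)=94, T(4)=-103, T(5)=323, T(6)=-708, T(7)=1340, T(8)=-3017, T(9)=6481, T(10)=-13518, T(11)=29050, T(12)=-62011, T(13)=131615, T(14)=-280776; answer -280776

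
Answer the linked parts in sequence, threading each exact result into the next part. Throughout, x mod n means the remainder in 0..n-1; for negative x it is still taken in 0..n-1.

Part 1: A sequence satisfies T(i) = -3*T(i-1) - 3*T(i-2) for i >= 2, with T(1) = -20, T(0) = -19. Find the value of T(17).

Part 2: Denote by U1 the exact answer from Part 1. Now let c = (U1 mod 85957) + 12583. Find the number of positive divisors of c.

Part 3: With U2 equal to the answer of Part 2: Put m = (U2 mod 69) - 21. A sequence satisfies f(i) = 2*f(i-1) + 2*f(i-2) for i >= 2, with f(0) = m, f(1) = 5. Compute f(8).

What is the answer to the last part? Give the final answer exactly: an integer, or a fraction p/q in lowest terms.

6448

Part 1: T(2) = -3*(-20) - 3*(-19) = 117; iterating: T(2)=117, T(3)=-291, T(4)=522, T(5)=-693, T(6)=513, T(7)=540, T(8)=-3159, T(9)=7857, T(10)=-14094, T(11)=18711, T(12)=-13851, T(13)=-14580, T(14)=85293, T(15)=-212139, T(16)=380538, T(17)=-505197; answer -505197
Part 2: U1 = -505197; c = 23128; 23128 = 2^3 * 7^2 * 59; number of divisors = (3+1) * (2+1) * (1+1) = 24; answer 24
Part 3: U2 = 24; m = 3; f(2) = 2*(5) + 2*(3) = 16; iterating: f(2)=16, f(3)=42, f(4)=116, f(5)=316, f(6)=864, f(7)=2360, f(8)=6448; answer 6448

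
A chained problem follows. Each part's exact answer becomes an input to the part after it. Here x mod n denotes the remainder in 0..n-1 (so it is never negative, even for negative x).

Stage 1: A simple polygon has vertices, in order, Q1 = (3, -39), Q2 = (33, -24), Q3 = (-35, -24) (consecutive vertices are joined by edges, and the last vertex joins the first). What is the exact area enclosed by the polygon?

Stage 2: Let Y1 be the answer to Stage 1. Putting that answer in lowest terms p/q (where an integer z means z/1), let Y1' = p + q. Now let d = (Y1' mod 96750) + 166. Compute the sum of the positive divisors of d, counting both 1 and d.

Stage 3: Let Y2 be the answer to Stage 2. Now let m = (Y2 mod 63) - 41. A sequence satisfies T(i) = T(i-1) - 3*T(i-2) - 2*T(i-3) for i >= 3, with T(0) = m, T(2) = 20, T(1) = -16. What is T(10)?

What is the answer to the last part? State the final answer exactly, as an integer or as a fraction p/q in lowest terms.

-2950

Stage 1: cross terms: (3*-24 - 33*-39)=1215, (33*-24 - -35*-24)=-1632, (-35*-39 - 3*-24)=1437; twice the area = |1020| = 1020; area = 510; answer 510
Stage 2: Y1 = 510; threaded value p + q = 511; d = 677; 677 is prime, so its only divisors are 1 and 677; sigma = 1 + 677 = 678; answer 678
Stage 3: Y2 = 678; m = 7; T(3) = 1*(20) - 3*(-16) - 2*(7) = 54; iterating: T(3)=54, T(4)=26, T(5)=-176, T(6)=-362, T(7)=114, T(8)=1552, T(9)=1934, T(10)=-2950; answer -2950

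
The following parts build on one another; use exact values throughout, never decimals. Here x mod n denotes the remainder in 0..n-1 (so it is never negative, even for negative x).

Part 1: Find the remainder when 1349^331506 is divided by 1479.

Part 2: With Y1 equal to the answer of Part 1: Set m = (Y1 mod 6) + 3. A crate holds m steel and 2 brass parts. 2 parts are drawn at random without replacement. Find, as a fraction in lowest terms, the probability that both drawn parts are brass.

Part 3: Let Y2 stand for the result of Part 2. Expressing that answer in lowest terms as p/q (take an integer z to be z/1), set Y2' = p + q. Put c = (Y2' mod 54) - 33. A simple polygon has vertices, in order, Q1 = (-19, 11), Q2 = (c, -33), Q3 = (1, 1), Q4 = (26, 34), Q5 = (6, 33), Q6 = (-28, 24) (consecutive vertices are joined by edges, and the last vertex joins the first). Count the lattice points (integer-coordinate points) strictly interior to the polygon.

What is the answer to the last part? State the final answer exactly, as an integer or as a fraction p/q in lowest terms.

Part 1: squarings mod 1479: 1349^1=1349, 1349^2=631, 1349^4=310, 1349^8=1444, 1349^16=1225, 1349^32=919, 1349^64=52, 1349^128=1225, 1349^256=919, 1349^512=52, 1349^1024=1225, 1349^2048=919, 1349^4096=52, 1349^8192=1225, 1349^16384=919, 1349^32768=52, 1349^65536=1225, 1349^131072=919, 1349^262144=52; 1349^331506 = 1349^2 * 1349^16 * 1349^32 * 1349^64 * 1349^128 * 1349^512 * 1349^1024 * 1349^2048 * 1349^65536 * 1349^262144 = 376 (mod 1479); answer 376
Part 2: Y1 = 376; m = 7; total draws C(9,2) = 36; favorable C(2,2) = 1; P = 1/36; answer 1/36
Part 3: Y2 = 1/36; threaded value p + q = 37; c = 4; cross terms: (-19*-33 - 4*11)=583, (4*1 - 1*-33)=37, (1*34 - 26*1)=8, (26*33 - 6*34)=654, (6*24 - -28*33)=1068, (-28*11 - -19*24)=148; twice the area = |2498| = 2498; area = 1249; boundary points = 1 + 1 + 1 + 1 + 1 + 1 = 6; strictly interior points = area - boundary/2 + 1 = 1247; answer 1247

1247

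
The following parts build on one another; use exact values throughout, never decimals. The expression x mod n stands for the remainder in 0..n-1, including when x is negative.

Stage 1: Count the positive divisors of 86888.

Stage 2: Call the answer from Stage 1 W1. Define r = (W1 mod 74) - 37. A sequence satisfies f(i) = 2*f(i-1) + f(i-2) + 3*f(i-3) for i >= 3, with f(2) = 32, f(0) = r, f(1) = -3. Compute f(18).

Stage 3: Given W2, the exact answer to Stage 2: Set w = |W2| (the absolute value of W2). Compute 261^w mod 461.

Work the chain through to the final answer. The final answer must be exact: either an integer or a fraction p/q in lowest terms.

Stage 1: 86888 = 2^3 * 10861; number of divisors = (3+1) * (1+1) = 8; answer 8
Stage 2: W1 = 8; r = -29; f(3) = 2*(32) + 1*(-3) + 3*(-29) = -26; iterating: f(3)=-26, f(4)=-29, f(5)=12, f(6)=-83, f(7)=-241, f(8)=-529, f(9)=-1548, f(10)=-4348, f(11)=-11831, f(12)=-32654, f(13)=-90183, f(14)=-248513, f(15)=-685171, f(16)=-1889404, f(17)=-5209518, f(18)=-14363953; answer -14363953
Stage 3: W2 = -14363953; w = 14363953; squarings mod 461: 261^1=261, 261^2=354, 261^4=385, 261^8=244, 261^16=67, 261^32=340, 261^64=350, 261^128=335, 261^256=202, 261^512=236, 261^1024=376, 261^2048=310, 261^4096=212, 261^8192=227, 261^16384=358, 261^32768=6, 261^65536=36, 261^131072=374, 261^262144=193, 261^524288=369, 261^1048576=166, 261^2097152=357, 261^4194304=213, 261^8388608=191; 261^14363953 = 261^1 * 261^16 * 261^32 * 261^256 * 261^1024 * 261^2048 * 261^8192 * 261^65536 * 261^131072 * 261^524288 * 261^1048576 * 261^4194304 * 261^8388608 = 173 (mod 461); answer 173

173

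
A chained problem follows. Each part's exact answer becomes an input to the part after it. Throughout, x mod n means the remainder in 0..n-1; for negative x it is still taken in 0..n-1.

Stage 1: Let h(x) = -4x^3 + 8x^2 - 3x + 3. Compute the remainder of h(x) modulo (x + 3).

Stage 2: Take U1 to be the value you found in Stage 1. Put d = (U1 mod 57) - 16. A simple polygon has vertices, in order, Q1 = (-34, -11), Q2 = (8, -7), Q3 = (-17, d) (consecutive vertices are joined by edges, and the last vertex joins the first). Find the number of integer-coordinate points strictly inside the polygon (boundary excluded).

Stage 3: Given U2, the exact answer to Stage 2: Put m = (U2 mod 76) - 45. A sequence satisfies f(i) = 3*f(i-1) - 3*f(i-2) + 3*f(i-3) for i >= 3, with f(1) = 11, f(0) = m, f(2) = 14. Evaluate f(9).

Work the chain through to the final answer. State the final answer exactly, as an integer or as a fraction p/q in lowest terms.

Stage 1: remainder = value at the root: -4*(-3)^3 + 8*(-3)^2 - 3*(-3)^1 + 3 = (108) + (72) + (9) + (3) = 192; answer 192
Stage 2: U1 = 192; d = 5; cross terms: (-34*-7 - 8*-11)=326, (8*5 - -17*-7)=-79, (-17*-11 - -34*5)=357; twice the area = |604| = 604; area = 302; boundary points = 2 + 1 + 1 = 4; strictly interior points = area - boundary/2 + 1 = 301; answer 301
Stage 3: U2 = 301; m = 28; f(3) = 3*(14) - 3*(11) + 3*(28) = 93; iterating: f(3)=93, f(4)=270, f(5)=573, f(6)=1188, f(7)=2655, f(8)=6120, f(9)=13959; answer 13959

13959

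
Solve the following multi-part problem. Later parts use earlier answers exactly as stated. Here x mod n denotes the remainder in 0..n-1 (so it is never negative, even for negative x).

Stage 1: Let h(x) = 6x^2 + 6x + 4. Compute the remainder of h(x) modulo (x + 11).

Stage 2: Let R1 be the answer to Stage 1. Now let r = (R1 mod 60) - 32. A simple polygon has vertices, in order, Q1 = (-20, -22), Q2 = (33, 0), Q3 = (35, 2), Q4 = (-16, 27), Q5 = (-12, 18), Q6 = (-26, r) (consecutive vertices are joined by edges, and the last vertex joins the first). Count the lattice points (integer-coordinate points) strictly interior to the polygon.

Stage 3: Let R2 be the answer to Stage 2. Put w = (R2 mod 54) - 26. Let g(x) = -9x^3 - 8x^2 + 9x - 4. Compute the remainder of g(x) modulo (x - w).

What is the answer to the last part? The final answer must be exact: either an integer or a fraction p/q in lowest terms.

41748

Stage 1: remainder = value at the root: 6*(-11)^2 + 6*(-11)^1 + 4 = (726) + (-66) + (4) = 664; answer 664
Stage 2: R1 = 664; r = -28; cross terms: (-20*0 - 33*-22)=726, (33*2 - 35*0)=66, (35*27 - -16*2)=977, (-16*18 - -12*27)=36, (-12*-28 - -26*18)=804, (-26*-22 - -20*-28)=12; twice the area = |2621| = 2621; area = 2621/2; boundary points = 1 + 2 + 1 + 1 + 2 + 6 = 13; strictly interior points = area - boundary/2 + 1 = 1305; answer 1305
Stage 3: R2 = 1305; w = -17; remainder = value at the root: -9*(-17)^3 - 8*(-17)^2 + 9*(-17)^1 - 4 = (44217) + (-2312) + (-153) + (-4) = 41748; answer 41748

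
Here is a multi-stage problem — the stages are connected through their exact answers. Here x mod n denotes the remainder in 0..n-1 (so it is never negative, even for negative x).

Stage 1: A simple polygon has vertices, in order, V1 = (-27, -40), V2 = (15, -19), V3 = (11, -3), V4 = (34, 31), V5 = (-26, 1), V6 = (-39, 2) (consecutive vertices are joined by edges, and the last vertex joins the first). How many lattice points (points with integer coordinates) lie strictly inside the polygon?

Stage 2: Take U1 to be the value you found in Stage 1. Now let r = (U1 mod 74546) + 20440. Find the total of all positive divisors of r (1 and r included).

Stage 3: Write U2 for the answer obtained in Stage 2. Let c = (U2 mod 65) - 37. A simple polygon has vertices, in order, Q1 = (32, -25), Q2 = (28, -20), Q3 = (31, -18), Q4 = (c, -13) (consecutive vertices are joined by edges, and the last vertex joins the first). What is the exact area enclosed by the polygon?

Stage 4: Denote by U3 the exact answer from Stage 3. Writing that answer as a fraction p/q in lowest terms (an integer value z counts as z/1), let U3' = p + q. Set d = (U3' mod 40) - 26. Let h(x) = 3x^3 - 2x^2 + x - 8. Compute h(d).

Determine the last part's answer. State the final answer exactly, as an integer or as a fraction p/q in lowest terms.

Stage 1: cross terms: (-27*-19 - 15*-40)=1113, (15*-3 - 11*-19)=164, (11*31 - 34*-3)=443, (34*1 - -26*31)=840, (-26*2 - -39*1)=-13, (-39*-40 - -27*2)=1614; twice the area = |4161| = 4161; area = 4161/2; boundary points = 21 + 4 + 1 + 30 + 1 + 6 = 63; strictly interior points = area - boundary/2 + 1 = 2050; answer 2050
Stage 2: U1 = 2050; r = 22490; 22490 = 2 * 5 * 13 * 173; sigma = (1 + 2) * (1 + 5) * (1 + 13) * (1 + 173) = 3 * 6 * 14 * 174 = 43848; answer 43848
Stage 3: U2 = 43848; c = 1; cross terms: (32*-20 - 28*-25)=60, (28*-18 - 31*-20)=116, (31*-13 - 1*-18)=-385, (1*-25 - 32*-13)=391; twice the area = |182| = 182; area = 91; answer 91
Stage 4: U3 = 91; threaded value p + q = 92; d = -14; 3*(-14)^3 - 2*(-14)^2 + 1*(-14)^1 - 8 = (-8232) + (-392) + (-14) + (-8) = -8646; answer -8646

-8646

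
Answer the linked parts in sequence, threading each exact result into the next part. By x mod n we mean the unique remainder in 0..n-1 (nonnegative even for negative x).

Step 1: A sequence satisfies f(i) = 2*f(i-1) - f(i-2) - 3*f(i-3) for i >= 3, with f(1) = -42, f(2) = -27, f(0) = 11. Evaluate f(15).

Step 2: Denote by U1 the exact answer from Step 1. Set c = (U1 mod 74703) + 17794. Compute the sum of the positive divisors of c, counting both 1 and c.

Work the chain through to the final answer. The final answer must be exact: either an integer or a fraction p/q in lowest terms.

35820

Step 1: f(3) = 2*(-27) - 1*(-42) - 3*(11) = -45; iterating: f(3)=-45, f(4)=63, f(5)=252, f(6)=576, f(7)=711, f(8)=90, f(9)=-2259, f(10)=-6741, f(11)=-11493, f(12)=-9468, f(13)=12780, f(14)=69507, f(15)=154638; answer 154638
Step 2: U1 = 154638; c = 23026; 23026 = 2 * 29 * 397; sigma = (1 + 2) * (1 + 29) * (1 + 397) = 3 * 30 * 398 = 35820; answer 35820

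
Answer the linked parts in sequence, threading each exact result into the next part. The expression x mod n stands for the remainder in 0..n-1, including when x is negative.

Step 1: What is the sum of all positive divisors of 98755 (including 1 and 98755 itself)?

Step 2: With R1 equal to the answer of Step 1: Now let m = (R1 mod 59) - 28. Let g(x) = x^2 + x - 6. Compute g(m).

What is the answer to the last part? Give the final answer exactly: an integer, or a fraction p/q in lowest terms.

150

Step 1: 98755 = 5 * 19751; sigma = (1 + 5) * (1 + 19751) = 6 * 19752 = 118512; answer 118512
Step 2: R1 = 118512; m = 12; 1*(12)^2 + 1*(12)^1 - 6 = (144) + (12) + (-6) = 150; answer 150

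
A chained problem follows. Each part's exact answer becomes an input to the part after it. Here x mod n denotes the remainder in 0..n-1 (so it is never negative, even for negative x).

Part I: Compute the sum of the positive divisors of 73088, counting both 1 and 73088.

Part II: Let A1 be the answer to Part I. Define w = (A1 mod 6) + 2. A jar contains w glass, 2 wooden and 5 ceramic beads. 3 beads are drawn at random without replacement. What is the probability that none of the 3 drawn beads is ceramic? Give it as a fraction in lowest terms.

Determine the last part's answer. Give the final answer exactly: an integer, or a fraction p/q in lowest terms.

1/21

Part I: 73088 = 2^7 * 571; sigma = (1 + 2 + 4 + 8 + 16 + 32 + 64 + 128) * (1 + 571) = 255 * 572 = 145860; answer 145860
Part II: A1 = 145860; w = 2; total draws C(9,3) = 84; favorable C(4,3) = 4; P = 1/21; answer 1/21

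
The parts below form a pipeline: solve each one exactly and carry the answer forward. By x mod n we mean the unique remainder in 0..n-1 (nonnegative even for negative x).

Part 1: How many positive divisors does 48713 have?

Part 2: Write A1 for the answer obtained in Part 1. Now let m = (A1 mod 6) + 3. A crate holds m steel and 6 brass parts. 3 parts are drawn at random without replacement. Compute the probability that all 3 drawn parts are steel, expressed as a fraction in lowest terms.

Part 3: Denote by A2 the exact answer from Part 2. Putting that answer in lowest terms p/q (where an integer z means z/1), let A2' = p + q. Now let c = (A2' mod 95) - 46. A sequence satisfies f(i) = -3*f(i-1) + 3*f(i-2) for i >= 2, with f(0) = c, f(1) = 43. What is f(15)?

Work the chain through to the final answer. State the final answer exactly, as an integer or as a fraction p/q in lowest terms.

5339731086

Part 1: 48713 = 7 * 6959; number of divisors = (1+1) * (1+1) = 4; answer 4
Part 2: A1 = 4; m = 7; total draws C(13,3) = 286; favorable C(7,3) = 35; P = 35/286; answer 35/286
Part 3: A2 = 35/286; threaded value p + q = 321; c = -10; f(2) = -3*(43) + 3*(-10) = -159; iterating: f(2)=-159, f(3)=606, f(4)=-2295, f(5)=8703, f(6)=-32994, f(7)=125091, f(8)=-474255, f(9)=1798038, f(10)=-6816879, f(11)=25844751, f(12)=-97984890, f(13)=371488923, f(14)=-1408421439, f(15)=5339731086; answer 5339731086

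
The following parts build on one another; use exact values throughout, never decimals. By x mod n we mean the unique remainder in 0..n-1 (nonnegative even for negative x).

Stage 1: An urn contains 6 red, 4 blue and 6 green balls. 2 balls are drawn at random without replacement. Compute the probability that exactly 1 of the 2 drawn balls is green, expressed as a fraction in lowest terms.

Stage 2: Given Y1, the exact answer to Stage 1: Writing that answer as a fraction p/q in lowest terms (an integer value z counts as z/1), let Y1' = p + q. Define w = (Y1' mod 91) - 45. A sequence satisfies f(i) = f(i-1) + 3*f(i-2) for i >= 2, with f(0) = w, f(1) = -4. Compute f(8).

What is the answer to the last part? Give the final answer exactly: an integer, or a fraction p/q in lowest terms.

-13090

Stage 1: total draws C(16,2) = 120; favorable C(6,1)*C(10,1) = 60; P = 1/2; answer 1/2
Stage 2: Y1 = 1/2; threaded value p + q = 3; w = -42; f(2) = 1*(-4) + 3*(-42) = -130; iterating: f(2)=-130, f(3)=-142, f(4)=-532, f(5)=-958, f(6)=-2554, f(7)=-5428, f(8)=-13090; answer -13090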